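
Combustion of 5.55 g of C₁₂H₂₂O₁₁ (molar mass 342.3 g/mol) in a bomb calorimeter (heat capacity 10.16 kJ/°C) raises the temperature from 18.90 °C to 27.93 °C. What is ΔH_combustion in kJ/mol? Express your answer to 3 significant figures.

ΔH = -5660 kJ/mol

ΔT = 27.93 − 18.90 = 9.03 °C
q_cal = C_cal × ΔT = 10.16 × 9.03 = 91.7448 kJ
n = 5.55 / 342.3 = 0.01621 mol
q_rxn = −q_cal = -91.7448 kJ
ΔH = -91.7448 / 0.01621 = -5660 kJ/mol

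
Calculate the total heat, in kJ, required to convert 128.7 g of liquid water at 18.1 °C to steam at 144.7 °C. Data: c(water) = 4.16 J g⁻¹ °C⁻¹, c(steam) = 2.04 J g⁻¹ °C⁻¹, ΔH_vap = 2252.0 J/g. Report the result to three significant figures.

q1 (heat water 18.1→100.0 °C): 128.7 × 4.16 × 81.9 = 43849 J
q2 (vaporize at 100 °C): 128.7 × 2252.0 = 289832 J
q3 (heat steam 100.0→144.7 °C): 128.7 × 2.04 × 44.7 = 11736 J
Total: 43849 + 289832 + 11736 = 345417 J = 345 kJ

q = 345 kJ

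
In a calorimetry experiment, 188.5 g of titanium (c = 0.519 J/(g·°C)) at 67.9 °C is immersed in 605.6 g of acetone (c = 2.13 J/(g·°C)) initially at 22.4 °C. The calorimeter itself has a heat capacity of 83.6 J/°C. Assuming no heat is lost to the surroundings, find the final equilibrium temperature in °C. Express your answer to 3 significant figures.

Heat lost by titanium = heat gained by acetone + calorimeter.
(188.5)(0.519)(67.9 − T) = [(605.6)(2.13) + 83.6](T − 22.4)
97.8315 (67.9 − T) = 1373.528 (T − 22.4)
6642.8 − 97.8315 T = 1373.528 T − 30767
37409.8 = 1471.3595 T
T = 25.43 °C

T_f = 25.4 °C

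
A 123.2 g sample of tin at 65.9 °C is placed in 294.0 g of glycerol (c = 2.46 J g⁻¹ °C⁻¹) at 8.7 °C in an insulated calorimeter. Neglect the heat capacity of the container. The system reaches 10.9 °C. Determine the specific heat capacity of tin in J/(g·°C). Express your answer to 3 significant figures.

q_gained = (294.0 × 2.46) × (10.9 − 8.7) = 1591 J
q_lost = 123.2 × c × (65.9 − 10.9) = 6776 c
Set equal: c = 1591 / 6776 = 0.235 J/(g·°C)

c = 0.235 J/(g·°C)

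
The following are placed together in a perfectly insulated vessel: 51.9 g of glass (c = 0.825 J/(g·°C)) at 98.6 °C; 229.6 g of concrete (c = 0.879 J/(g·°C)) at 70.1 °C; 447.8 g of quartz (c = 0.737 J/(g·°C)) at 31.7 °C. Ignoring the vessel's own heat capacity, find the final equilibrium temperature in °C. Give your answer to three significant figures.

Σ mᵢcᵢ(T − Tᵢ) = 0  ⇒  T = Σ mᵢcᵢTᵢ / Σ mᵢcᵢ
Σ mᵢcᵢ = 51.9×0.825 + 229.6×0.879 + 447.8×0.737 = 574.6645
Σ mᵢcᵢTᵢ = 42.8175×98.6 + 201.8184×70.1 + 330.0286×31.7 = 28831
T = 28831 / 574.6645 = 50.17 °C

T_f = 50.2 °C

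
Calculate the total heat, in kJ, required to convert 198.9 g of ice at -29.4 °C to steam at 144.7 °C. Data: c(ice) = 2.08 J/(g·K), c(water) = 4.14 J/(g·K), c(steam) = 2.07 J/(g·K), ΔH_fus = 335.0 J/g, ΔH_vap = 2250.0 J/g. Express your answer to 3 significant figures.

q = 627 kJ

q1 (heat ice -29.4→0.0 °C): 198.9 × 2.08 × 29.4 = 12163 J
q2 (melt at 0 °C): 198.9 × 335.0 = 66632 J
q3 (heat water 0.0→100.0 °C): 198.9 × 4.14 × 100.0 = 82345 J
q4 (vaporize at 100 °C): 198.9 × 2250.0 = 447525 J
q5 (heat steam 100.0→144.7 °C): 198.9 × 2.07 × 44.7 = 18404 J
Total: 12163 + 66632 + 82345 + 447525 + 18404 = 627069 J = 627 kJ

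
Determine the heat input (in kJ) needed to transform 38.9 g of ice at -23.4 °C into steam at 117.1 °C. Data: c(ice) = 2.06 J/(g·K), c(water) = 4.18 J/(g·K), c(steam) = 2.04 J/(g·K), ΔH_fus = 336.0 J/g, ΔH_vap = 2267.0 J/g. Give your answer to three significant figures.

q = 121 kJ

q1 (heat ice -23.4→0.0 °C): 38.9 × 2.06 × 23.4 = 1875 J
q2 (melt at 0 °C): 38.9 × 336.0 = 13070 J
q3 (heat water 0.0→100.0 °C): 38.9 × 4.18 × 100.0 = 16260 J
q4 (vaporize at 100 °C): 38.9 × 2267.0 = 88186 J
q5 (heat steam 100.0→117.1 °C): 38.9 × 2.04 × 17.1 = 1357 J
Total: 1875 + 13070 + 16260 + 88186 + 1357 = 120748 J = 121 kJ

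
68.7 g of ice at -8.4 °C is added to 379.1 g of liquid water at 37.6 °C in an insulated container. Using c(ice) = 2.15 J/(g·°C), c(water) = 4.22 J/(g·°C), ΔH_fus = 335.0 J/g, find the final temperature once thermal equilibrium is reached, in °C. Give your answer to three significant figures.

Heat to bring ice to 0 °C and melt it: q₁ = 68.7×2.15×8.4 + 68.7×335.0 = 24255 J
Heat the water can supply cooling to 0 °C: 379.1×4.22×37.6 = 60152.6 J > q₁, so all ice melts.
Energy balance: 379.1×4.22×(37.6 − T) = 24255 + 68.7×4.22×(T − 0)
1599.802(37.6 − T) = 24255 + 289.914 T
60152.6 − 24255 = 1889.716 T
T = 35897.6 / 1889.716 = 19.00 °C

T_f = 19.0 °C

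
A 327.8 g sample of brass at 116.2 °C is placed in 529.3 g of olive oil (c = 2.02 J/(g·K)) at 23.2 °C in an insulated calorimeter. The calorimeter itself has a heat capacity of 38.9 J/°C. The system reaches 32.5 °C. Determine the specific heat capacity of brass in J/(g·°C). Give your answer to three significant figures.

c = 0.376 J/(g·°C)

q_gained = (529.3 × 2.02 + 38.9) × (32.5 − 23.2) = 10310 J
q_lost = 327.8 × c × (116.2 − 32.5) = 27436.86 c
Set equal: c = 10310 / 27436.86 = 0.376 J/(g·°C)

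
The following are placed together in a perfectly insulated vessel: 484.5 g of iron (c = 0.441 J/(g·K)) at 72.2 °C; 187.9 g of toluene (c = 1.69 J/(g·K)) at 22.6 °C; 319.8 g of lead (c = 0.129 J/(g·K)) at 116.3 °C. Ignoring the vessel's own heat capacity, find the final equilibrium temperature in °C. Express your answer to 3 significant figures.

Σ mᵢcᵢ(T − Tᵢ) = 0  ⇒  T = Σ mᵢcᵢTᵢ / Σ mᵢcᵢ
Σ mᵢcᵢ = 484.5×0.441 + 187.9×1.69 + 319.8×0.129 = 572.4697
Σ mᵢcᵢTᵢ = 213.6645×72.2 + 317.551×22.6 + 41.2542×116.3 = 27401
T = 27401 / 572.4697 = 47.86 °C

T_f = 47.9 °C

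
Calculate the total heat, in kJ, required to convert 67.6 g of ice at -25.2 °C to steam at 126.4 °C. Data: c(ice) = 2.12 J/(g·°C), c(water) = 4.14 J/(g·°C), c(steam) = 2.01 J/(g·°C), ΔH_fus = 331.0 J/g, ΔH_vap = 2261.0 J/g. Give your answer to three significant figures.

q = 210 kJ

q1 (heat ice -25.2→0.0 °C): 67.6 × 2.12 × 25.2 = 3611 J
q2 (melt at 0 °C): 67.6 × 331.0 = 22376 J
q3 (heat water 0.0→100.0 °C): 67.6 × 4.14 × 100.0 = 27986 J
q4 (vaporize at 100 °C): 67.6 × 2261.0 = 152844 J
q5 (heat steam 100.0→126.4 °C): 67.6 × 2.01 × 26.4 = 3587 J
Total: 3611 + 22376 + 27986 + 152844 + 3587 = 210404 J = 210 kJ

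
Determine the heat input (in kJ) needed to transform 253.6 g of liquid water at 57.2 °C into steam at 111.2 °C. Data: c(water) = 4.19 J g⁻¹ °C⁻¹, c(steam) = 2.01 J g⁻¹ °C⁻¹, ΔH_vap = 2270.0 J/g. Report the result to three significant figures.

q = 627 kJ

q1 (heat water 57.2→100.0 °C): 253.6 × 4.19 × 42.8 = 45479 J
q2 (vaporize at 100 °C): 253.6 × 2270.0 = 575672 J
q3 (heat steam 100.0→111.2 °C): 253.6 × 2.01 × 11.2 = 5709 J
Total: 45479 + 575672 + 5709 = 626860 J = 627 kJ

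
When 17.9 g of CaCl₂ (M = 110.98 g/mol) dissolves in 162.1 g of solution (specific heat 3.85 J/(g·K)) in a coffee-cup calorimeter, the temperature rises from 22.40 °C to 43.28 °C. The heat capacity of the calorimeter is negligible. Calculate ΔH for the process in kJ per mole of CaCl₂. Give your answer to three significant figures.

ΔH = -80.8 kJ/mol

|ΔT| = |43.28 − 22.40| = 20.88 °C
|q_surr| = (162.1 × 3.85) × 20.88 = 624.085 × 20.88 = 13030 J
n(CaCl₂) = 17.9 / 110.98 = 0.1613 mol
Temperature rose, so q_rxn = −|q_surr| = -13.03 kJ
ΔH = q_rxn / n = -80.78 kJ/mol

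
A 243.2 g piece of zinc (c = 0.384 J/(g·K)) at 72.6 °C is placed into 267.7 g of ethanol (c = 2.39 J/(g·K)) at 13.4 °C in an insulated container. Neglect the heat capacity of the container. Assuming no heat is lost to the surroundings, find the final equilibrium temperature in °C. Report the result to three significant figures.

Heat lost by zinc = heat gained by ethanol.
(243.2)(0.384)(72.6 − T) = (267.7)(2.39)(T − 13.4)
93.3888 (72.6 − T) = 639.803 (T − 13.4)
6780.0 − 93.3888 T = 639.803 T − 8573.4
15353.4 = 733.1918 T
T = 20.94 °C

T_f = 20.9 °C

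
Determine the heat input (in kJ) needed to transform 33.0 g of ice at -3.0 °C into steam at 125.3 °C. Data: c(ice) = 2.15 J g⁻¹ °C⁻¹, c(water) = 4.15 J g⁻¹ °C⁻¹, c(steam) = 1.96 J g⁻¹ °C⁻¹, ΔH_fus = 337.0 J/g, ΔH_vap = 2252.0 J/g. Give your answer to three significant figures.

q = 101 kJ

q1 (heat ice -3.0→0.0 °C): 33.0 × 2.15 × 3.0 = 213 J
q2 (melt at 0 °C): 33.0 × 337.0 = 11121 J
q3 (heat water 0.0→100.0 °C): 33.0 × 4.15 × 100.0 = 13695 J
q4 (vaporize at 100 °C): 33.0 × 2252.0 = 74316 J
q5 (heat steam 100.0→125.3 °C): 33.0 × 1.96 × 25.3 = 1636 J
Total: 213 + 11121 + 13695 + 74316 + 1636 = 100981 J = 101 kJ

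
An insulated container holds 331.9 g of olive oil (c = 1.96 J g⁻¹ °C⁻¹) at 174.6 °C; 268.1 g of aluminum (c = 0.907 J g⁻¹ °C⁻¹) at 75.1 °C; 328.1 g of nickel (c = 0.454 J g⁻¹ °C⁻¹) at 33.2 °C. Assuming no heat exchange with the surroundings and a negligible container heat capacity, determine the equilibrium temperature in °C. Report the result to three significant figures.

T_f = 131 °C

Σ mᵢcᵢ(T − Tᵢ) = 0  ⇒  T = Σ mᵢcᵢTᵢ / Σ mᵢcᵢ
Σ mᵢcᵢ = 331.9×1.96 + 268.1×0.907 + 328.1×0.454 = 1042.6481
Σ mᵢcᵢTᵢ = 650.524×174.6 + 243.1667×75.1 + 148.9574×33.2 = 136790
T = 136790 / 1042.6481 = 131.2 °C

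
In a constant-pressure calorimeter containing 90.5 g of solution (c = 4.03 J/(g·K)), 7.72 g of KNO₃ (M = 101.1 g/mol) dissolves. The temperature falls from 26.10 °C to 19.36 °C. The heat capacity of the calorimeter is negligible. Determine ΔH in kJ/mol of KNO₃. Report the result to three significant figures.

|ΔT| = |19.36 − 26.10| = 6.74 °C
|q_surr| = (90.5 × 4.03) × 6.74 = 364.715 × 6.74 = 2458 J
n(KNO₃) = 7.72 / 101.1 = 0.07636 mol
Temperature fell, so q_rxn = +|q_surr| = 2.458 kJ
ΔH = q_rxn / n = 32.19 kJ/mol

ΔH = 32.2 kJ/mol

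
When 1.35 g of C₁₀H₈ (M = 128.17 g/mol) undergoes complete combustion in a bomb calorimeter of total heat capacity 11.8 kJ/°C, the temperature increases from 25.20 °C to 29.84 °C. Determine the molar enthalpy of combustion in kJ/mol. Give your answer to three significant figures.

ΔH = -5200 kJ/mol

ΔT = 29.84 − 25.20 = 4.64 °C
q_cal = C_cal × ΔT = 11.8 × 4.64 = 54.752 kJ
n = 1.35 / 128.17 = 0.01053 mol
q_rxn = −q_cal = -54.752 kJ
ΔH = -54.752 / 0.01053 = -5200 kJ/mol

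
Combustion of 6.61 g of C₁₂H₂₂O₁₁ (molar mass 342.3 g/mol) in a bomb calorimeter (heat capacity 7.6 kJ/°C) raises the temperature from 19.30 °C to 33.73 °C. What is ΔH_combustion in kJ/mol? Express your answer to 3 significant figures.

ΔT = 33.73 − 19.30 = 14.43 °C
q_cal = C_cal × ΔT = 7.6 × 14.43 = 109.668 kJ
n = 6.61 / 342.3 = 0.01931 mol
q_rxn = −q_cal = -109.668 kJ
ΔH = -109.668 / 0.01931 = -5679 kJ/mol

ΔH = -5680 kJ/mol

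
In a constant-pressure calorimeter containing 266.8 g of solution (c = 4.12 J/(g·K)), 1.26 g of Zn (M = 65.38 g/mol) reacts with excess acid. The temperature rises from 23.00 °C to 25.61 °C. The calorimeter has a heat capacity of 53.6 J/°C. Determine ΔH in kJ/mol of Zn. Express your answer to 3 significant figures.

|ΔT| = |25.61 − 23.00| = 2.61 °C
|q_surr| = (266.8 × 4.12 + 53.6) × 2.61 = 1152.816 × 2.61 = 3009 J
n(Zn) = 1.26 / 65.38 = 0.01927 mol
Temperature rose, so q_rxn = −|q_surr| = -3.009 kJ
ΔH = q_rxn / n = -156.1 kJ/mol

ΔH = -156 kJ/mol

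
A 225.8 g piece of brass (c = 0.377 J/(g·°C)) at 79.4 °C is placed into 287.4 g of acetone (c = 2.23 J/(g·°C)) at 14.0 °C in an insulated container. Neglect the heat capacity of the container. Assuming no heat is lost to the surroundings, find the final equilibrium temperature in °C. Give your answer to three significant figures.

Heat lost by brass = heat gained by acetone.
(225.8)(0.377)(79.4 − T) = (287.4)(2.23)(T − 14.0)
85.1266 (79.4 − T) = 640.902 (T − 14.0)
6759.1 − 85.1266 T = 640.902 T − 8972.6
15731.7 = 726.0286 T
T = 21.67 °C

T_f = 21.7 °C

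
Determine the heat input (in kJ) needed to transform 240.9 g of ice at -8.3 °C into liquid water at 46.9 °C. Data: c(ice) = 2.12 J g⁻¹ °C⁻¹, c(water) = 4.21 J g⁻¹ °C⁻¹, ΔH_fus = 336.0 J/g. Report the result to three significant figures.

q1 (heat ice -8.3→0.0 °C): 240.9 × 2.12 × 8.3 = 4239 J
q2 (melt at 0 °C): 240.9 × 336.0 = 80942 J
q3 (heat water 0.0→46.9 °C): 240.9 × 4.21 × 46.9 = 47565 J
Total: 4239 + 80942 + 47565 = 132746 J = 133 kJ

q = 133 kJ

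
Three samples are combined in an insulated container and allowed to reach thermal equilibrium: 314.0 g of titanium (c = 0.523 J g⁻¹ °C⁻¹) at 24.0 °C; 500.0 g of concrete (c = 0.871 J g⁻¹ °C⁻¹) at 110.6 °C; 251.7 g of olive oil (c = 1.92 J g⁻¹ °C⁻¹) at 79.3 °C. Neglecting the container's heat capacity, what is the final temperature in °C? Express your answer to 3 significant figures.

Σ mᵢcᵢ(T − Tᵢ) = 0  ⇒  T = Σ mᵢcᵢTᵢ / Σ mᵢcᵢ
Σ mᵢcᵢ = 314.0×0.523 + 500.0×0.871 + 251.7×1.92 = 1082.986
Σ mᵢcᵢTᵢ = 164.222×24.0 + 435.5×110.6 + 483.264×79.3 = 90430
T = 90430 / 1082.986 = 83.50 °C

T_f = 83.5 °C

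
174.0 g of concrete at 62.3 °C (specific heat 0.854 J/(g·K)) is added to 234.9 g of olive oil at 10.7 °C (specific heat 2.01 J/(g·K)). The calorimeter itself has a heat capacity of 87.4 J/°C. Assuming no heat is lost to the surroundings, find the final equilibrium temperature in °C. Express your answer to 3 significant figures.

T_f = 21.5 °C

Heat lost by concrete = heat gained by olive oil + calorimeter.
(174.0)(0.854)(62.3 − T) = [(234.9)(2.01) + 87.4](T − 10.7)
148.596 (62.3 − T) = 559.549 (T − 10.7)
9257.5 − 148.596 T = 559.549 T − 5987.2
15244.7 = 708.145 T
T = 21.53 °C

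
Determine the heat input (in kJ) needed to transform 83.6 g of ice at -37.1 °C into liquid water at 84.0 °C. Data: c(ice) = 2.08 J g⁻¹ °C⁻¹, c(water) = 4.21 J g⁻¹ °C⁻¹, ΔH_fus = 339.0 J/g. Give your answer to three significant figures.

q1 (heat ice -37.1→0.0 °C): 83.6 × 2.08 × 37.1 = 6451 J
q2 (melt at 0 °C): 83.6 × 339.0 = 28340 J
q3 (heat water 0.0→84.0 °C): 83.6 × 4.21 × 84.0 = 29564 J
Total: 6451 + 28340 + 29564 = 64355 J = 64.4 kJ

q = 64.4 kJ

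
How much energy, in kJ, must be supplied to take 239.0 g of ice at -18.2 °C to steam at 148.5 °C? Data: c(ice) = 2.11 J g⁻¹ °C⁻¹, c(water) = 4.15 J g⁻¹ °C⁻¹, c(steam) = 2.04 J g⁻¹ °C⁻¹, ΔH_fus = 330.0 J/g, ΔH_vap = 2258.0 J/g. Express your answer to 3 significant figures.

q1 (heat ice -18.2→0.0 °C): 239.0 × 2.11 × 18.2 = 9178 J
q2 (melt at 0 °C): 239.0 × 330.0 = 78870 J
q3 (heat water 0.0→100.0 °C): 239.0 × 4.15 × 100.0 = 99185 J
q4 (vaporize at 100 °C): 239.0 × 2258.0 = 539662 J
q5 (heat steam 100.0→148.5 °C): 239.0 × 2.04 × 48.5 = 23647 J
Total: 9178 + 78870 + 99185 + 539662 + 23647 = 750542 J = 751 kJ

q = 751 kJ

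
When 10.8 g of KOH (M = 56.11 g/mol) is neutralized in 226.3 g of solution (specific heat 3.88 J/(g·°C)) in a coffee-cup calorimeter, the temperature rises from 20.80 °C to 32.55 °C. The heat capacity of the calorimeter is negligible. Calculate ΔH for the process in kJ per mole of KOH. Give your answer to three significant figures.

ΔH = -53.6 kJ/mol

|ΔT| = |32.55 − 20.80| = 11.75 °C
|q_surr| = (226.3 × 3.88) × 11.75 = 878.044 × 11.75 = 10320 J
n(KOH) = 10.8 / 56.11 = 0.1925 mol
Temperature rose, so q_rxn = −|q_surr| = -10.32 kJ
ΔH = q_rxn / n = -53.61 kJ/mol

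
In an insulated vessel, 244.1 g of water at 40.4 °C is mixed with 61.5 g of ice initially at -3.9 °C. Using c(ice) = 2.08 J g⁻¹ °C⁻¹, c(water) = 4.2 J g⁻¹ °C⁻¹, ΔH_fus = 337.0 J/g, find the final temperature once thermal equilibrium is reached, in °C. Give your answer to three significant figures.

T_f = 15.7 °C

Heat to bring ice to 0 °C and melt it: q₁ = 61.5×2.08×3.9 + 61.5×337.0 = 21224 J
Heat the water can supply cooling to 0 °C: 244.1×4.2×40.4 = 41418.9 J > q₁, so all ice melts.
Energy balance: 244.1×4.2×(40.4 − T) = 21224 + 61.5×4.2×(T − 0)
1025.22(40.4 − T) = 21224 + 258.3 T
41418.9 − 21224 = 1283.52 T
T = 20194.9 / 1283.52 = 15.73 °C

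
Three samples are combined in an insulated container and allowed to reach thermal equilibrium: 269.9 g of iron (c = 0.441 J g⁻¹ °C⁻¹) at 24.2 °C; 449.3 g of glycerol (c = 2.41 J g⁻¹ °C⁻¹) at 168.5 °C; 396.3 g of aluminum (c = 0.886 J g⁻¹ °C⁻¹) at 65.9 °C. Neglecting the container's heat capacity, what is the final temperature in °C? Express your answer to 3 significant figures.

Σ mᵢcᵢ(T − Tᵢ) = 0  ⇒  T = Σ mᵢcᵢTᵢ / Σ mᵢcᵢ
Σ mᵢcᵢ = 269.9×0.441 + 449.3×2.41 + 396.3×0.886 = 1552.9607
Σ mᵢcᵢTᵢ = 119.0259×24.2 + 1082.813×168.5 + 351.1218×65.9 = 208470
T = 208470 / 1552.9607 = 134.2 °C

T_f = 134 °C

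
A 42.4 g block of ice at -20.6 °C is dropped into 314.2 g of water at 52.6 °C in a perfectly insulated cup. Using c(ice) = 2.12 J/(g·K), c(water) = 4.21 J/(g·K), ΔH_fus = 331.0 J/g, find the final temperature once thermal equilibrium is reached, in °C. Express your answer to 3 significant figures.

Heat to bring ice to 0 °C and melt it: q₁ = 42.4×2.12×20.6 + 42.4×331.0 = 15886 J
Heat the water can supply cooling to 0 °C: 314.2×4.21×52.6 = 69578.3 J > q₁, so all ice melts.
Energy balance: 314.2×4.21×(52.6 − T) = 15886 + 42.4×4.21×(T − 0)
1322.782(52.6 − T) = 15886 + 178.504 T
69578.3 − 15886 = 1501.286 T
T = 53692.3 / 1501.286 = 35.76 °C

T_f = 35.8 °C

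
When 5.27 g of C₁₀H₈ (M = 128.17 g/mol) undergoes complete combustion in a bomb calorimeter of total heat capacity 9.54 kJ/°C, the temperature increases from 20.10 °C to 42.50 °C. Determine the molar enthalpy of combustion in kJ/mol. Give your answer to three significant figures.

ΔT = 42.50 − 20.10 = 22.40 °C
q_cal = C_cal × ΔT = 9.54 × 22.40 = 213.696 kJ
n = 5.27 / 128.17 = 0.04112 mol
q_rxn = −q_cal = -213.696 kJ
ΔH = -213.696 / 0.04112 = -5197 kJ/mol

ΔH = -5200 kJ/mol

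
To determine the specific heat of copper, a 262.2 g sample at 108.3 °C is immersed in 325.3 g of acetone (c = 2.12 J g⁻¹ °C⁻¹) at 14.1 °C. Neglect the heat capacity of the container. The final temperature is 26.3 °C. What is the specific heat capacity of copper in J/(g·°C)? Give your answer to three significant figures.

q_gained = (325.3 × 2.12) × (26.3 − 14.1) = 8414 J
q_lost = 262.2 × c × (108.3 − 26.3) = 21500.4 c
Set equal: c = 8414 / 21500.4 = 0.391 J/(g·°C)

c = 0.391 J/(g·°C)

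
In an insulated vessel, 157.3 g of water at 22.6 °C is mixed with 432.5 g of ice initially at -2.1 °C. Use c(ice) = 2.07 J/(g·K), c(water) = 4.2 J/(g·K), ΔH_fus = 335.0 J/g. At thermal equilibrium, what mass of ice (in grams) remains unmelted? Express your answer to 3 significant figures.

Heat to warm all ice to 0 °C: 432.5×2.07×2.1 = 1880.1 J
Heat released by water cooling to 0 °C: 157.3×4.2×22.6 = 14931 J
14931 J < 1880.1 + 432.5×335.0 = 146767.6 J, so not all ice melts; final T = 0 °C.
Heat left for melting: 14931 − 1880.1 = 13050.9 J
Mass melted = 13050.9 / 335.0 = 38.96 g
Ice remaining = 432.5 − 38.96 = 393.54 g

m_ice remaining = 394 g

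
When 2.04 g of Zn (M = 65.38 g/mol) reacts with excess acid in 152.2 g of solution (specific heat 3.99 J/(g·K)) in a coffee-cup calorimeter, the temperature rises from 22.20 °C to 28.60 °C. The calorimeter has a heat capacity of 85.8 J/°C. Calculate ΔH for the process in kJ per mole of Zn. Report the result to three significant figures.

|ΔT| = |28.60 − 22.20| = 6.40 °C
|q_surr| = (152.2 × 3.99 + 85.8) × 6.40 = 693.078 × 6.40 = 4436 J
n(Zn) = 2.04 / 65.38 = 0.03120 mol
Temperature rose, so q_rxn = −|q_surr| = -4.436 kJ
ΔH = q_rxn / n = -142.2 kJ/mol

ΔH = -142 kJ/mol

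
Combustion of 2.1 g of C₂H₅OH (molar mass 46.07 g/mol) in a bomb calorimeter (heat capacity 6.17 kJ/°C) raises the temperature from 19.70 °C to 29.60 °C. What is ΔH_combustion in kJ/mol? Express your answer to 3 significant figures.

ΔT = 29.60 − 19.70 = 9.90 °C
q_cal = C_cal × ΔT = 6.17 × 9.90 = 61.083 kJ
n = 2.1 / 46.07 = 0.04558 mol
q_rxn = −q_cal = -61.083 kJ
ΔH = -61.083 / 0.04558 = -1340 kJ/mol

ΔH = -1340 kJ/mol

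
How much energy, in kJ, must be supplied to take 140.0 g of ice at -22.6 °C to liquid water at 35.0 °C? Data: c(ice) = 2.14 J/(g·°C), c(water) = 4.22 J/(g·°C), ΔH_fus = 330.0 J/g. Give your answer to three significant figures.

q1 (heat ice -22.6→0.0 °C): 140.0 × 2.14 × 22.6 = 6771 J
q2 (melt at 0 °C): 140.0 × 330.0 = 46200 J
q3 (heat water 0.0→35.0 °C): 140.0 × 4.22 × 35.0 = 20678 J
Total: 6771 + 46200 + 20678 = 73649 J = 73.6 kJ

q = 73.6 kJ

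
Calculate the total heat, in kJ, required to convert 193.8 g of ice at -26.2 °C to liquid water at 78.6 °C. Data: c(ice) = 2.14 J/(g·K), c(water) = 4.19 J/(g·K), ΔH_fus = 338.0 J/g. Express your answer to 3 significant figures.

q = 140 kJ

q1 (heat ice -26.2→0.0 °C): 193.8 × 2.14 × 26.2 = 10866 J
q2 (melt at 0 °C): 193.8 × 338.0 = 65504 J
q3 (heat water 0.0→78.6 °C): 193.8 × 4.19 × 78.6 = 63825 J
Total: 10866 + 65504 + 63825 = 140195 J = 140 kJ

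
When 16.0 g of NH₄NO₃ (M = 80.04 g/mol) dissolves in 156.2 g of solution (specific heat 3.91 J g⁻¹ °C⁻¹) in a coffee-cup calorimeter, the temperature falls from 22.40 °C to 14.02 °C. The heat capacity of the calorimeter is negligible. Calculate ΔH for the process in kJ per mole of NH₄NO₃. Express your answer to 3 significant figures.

ΔH = 25.6 kJ/mol

|ΔT| = |14.02 − 22.40| = 8.38 °C
|q_surr| = (156.2 × 3.91) × 8.38 = 610.742 × 8.38 = 5118 J
n(NH₄NO₃) = 16.0 / 80.04 = 0.1999 mol
Temperature fell, so q_rxn = +|q_surr| = 5.118 kJ
ΔH = q_rxn / n = 25.60 kJ/mol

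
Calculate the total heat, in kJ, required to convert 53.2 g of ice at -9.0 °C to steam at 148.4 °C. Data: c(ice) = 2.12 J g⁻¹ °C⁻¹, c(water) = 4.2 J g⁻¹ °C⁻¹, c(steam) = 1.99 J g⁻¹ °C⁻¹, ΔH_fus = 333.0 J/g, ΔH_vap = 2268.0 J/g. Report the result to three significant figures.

q1 (heat ice -9.0→0.0 °C): 53.2 × 2.12 × 9.0 = 1015 J
q2 (melt at 0 °C): 53.2 × 333.0 = 17716 J
q3 (heat water 0.0→100.0 °C): 53.2 × 4.2 × 100.0 = 22344 J
q4 (vaporize at 100 °C): 53.2 × 2268.0 = 120658 J
q5 (heat steam 100.0→148.4 °C): 53.2 × 1.99 × 48.4 = 5124 J
Total: 1015 + 17716 + 22344 + 120658 + 5124 = 166857 J = 167 kJ

q = 167 kJ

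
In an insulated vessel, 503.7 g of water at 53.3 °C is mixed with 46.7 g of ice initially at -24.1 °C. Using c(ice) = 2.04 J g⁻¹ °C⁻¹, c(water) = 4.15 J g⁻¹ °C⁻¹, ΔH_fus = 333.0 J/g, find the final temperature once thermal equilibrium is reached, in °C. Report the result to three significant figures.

T_f = 41.0 °C

Heat to bring ice to 0 °C and melt it: q₁ = 46.7×2.04×24.1 + 46.7×333.0 = 17847 J
Heat the water can supply cooling to 0 °C: 503.7×4.15×53.3 = 111416 J > q₁, so all ice melts.
Energy balance: 503.7×4.15×(53.3 − T) = 17847 + 46.7×4.15×(T − 0)
2090.355(53.3 − T) = 17847 + 193.805 T
111416 − 17847 = 2284.160 T
T = 93569 / 2284.160 = 40.96 °C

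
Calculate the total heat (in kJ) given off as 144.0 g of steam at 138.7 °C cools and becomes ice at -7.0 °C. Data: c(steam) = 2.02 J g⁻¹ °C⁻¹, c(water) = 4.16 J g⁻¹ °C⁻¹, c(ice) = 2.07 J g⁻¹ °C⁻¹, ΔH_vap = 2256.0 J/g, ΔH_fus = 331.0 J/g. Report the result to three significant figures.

q = 446 kJ

q1 (cool steam 138.7→100 °C): 144.0 × 2.02 × 38.7 = 11257 J
q2 (condense at 100 °C): 144.0 × 2256.0 = 324864 J
q3 (cool water 100→0 °C): 144.0 × 4.16 × 100.0 = 59904 J
q4 (freeze at 0 °C): 144.0 × 331.0 = 47664 J
q5 (cool ice 0→-7.0 °C): 144.0 × 2.07 × 7.0 = 2087 J
Total: 11257 + 324864 + 59904 + 47664 + 2087 = 445776 J = 446 kJ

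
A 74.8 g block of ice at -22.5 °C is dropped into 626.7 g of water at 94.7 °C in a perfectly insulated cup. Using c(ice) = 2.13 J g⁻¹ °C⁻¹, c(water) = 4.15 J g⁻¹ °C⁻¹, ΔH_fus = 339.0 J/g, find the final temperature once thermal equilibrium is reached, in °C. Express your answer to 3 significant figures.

Heat to bring ice to 0 °C and melt it: q₁ = 74.8×2.13×22.5 + 74.8×339.0 = 28942 J
Heat the water can supply cooling to 0 °C: 626.7×4.15×94.7 = 246296 J > q₁, so all ice melts.
Energy balance: 626.7×4.15×(94.7 − T) = 28942 + 74.8×4.15×(T − 0)
2600.805(94.7 − T) = 28942 + 310.42 T
246296 − 28942 = 2911.225 T
T = 217354 / 2911.225 = 74.66 °C

T_f = 74.7 °C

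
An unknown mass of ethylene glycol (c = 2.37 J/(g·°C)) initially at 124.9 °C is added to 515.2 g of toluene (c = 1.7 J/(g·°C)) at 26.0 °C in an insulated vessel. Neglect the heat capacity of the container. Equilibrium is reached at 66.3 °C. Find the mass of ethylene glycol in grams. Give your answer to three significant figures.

q_gained = (515.2 × 1.7) × (66.3 − 26.0) = 35300 J
q_lost = m × 2.37 × (124.9 − 66.3) = 138.882 m
m = 35300 / 138.882 = 254 g

m = 254 g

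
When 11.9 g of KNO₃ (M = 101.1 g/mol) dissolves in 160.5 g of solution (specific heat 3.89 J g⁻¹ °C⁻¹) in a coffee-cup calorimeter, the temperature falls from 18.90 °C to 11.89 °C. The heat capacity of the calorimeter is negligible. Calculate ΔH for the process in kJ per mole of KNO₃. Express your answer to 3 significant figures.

ΔH = 37.2 kJ/mol

|ΔT| = |11.89 − 18.90| = 7.01 °C
|q_surr| = (160.5 × 3.89) × 7.01 = 624.345 × 7.01 = 4377 J
n(KNO₃) = 11.9 / 101.1 = 0.1177 mol
Temperature fell, so q_rxn = +|q_surr| = 4.377 kJ
ΔH = q_rxn / n = 37.19 kJ/mol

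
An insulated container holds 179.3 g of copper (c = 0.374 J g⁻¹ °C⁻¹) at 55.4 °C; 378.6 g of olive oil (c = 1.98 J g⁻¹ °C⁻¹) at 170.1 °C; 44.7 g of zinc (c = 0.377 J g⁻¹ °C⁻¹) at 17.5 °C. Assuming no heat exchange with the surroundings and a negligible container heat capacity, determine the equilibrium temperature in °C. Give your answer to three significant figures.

T_f = 158 °C

Σ mᵢcᵢ(T − Tᵢ) = 0  ⇒  T = Σ mᵢcᵢTᵢ / Σ mᵢcᵢ
Σ mᵢcᵢ = 179.3×0.374 + 378.6×1.98 + 44.7×0.377 = 833.5381
Σ mᵢcᵢTᵢ = 67.0582×55.4 + 749.628×170.1 + 16.8519×17.5 = 131520
T = 131520 / 833.5381 = 157.8 °C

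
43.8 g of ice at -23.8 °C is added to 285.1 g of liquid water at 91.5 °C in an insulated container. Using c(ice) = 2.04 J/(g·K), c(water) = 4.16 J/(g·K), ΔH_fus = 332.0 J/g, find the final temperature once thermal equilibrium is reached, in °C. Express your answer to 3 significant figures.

T_f = 67.1 °C

Heat to bring ice to 0 °C and melt it: q₁ = 43.8×2.04×23.8 + 43.8×332.0 = 16668 J
Heat the water can supply cooling to 0 °C: 285.1×4.16×91.5 = 108520 J > q₁, so all ice melts.
Energy balance: 285.1×4.16×(91.5 − T) = 16668 + 43.8×4.16×(T − 0)
1186.016(91.5 − T) = 16668 + 182.208 T
108520 − 16668 = 1368.224 T
T = 91852 / 1368.224 = 67.13 °C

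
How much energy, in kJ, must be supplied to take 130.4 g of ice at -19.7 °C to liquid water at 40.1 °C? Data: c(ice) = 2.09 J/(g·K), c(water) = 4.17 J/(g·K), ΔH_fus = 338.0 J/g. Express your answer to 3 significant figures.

q1 (heat ice -19.7→0.0 °C): 130.4 × 2.09 × 19.7 = 5369 J
q2 (melt at 0 °C): 130.4 × 338.0 = 44075 J
q3 (heat water 0.0→40.1 °C): 130.4 × 4.17 × 40.1 = 21805 J
Total: 5369 + 44075 + 21805 = 71249 J = 71.2 kJ

q = 71.2 kJ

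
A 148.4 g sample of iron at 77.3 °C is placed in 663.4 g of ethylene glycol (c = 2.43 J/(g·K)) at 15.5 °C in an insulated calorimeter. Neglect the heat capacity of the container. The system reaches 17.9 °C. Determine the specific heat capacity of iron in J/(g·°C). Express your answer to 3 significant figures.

c = 0.439 J/(g·°C)

q_gained = (663.4 × 2.43) × (17.9 − 15.5) = 3869 J
q_lost = 148.4 × c × (77.3 − 17.9) = 8814.96 c
Set equal: c = 3869 / 8814.96 = 0.439 J/(g·°C)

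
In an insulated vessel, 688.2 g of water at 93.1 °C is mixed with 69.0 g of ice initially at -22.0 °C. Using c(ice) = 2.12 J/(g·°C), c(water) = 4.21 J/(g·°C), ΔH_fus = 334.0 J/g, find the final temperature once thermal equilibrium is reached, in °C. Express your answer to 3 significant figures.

Heat to bring ice to 0 °C and melt it: q₁ = 69.0×2.12×22.0 + 69.0×334.0 = 26264 J
Heat the water can supply cooling to 0 °C: 688.2×4.21×93.1 = 269741 J > q₁, so all ice melts.
Energy balance: 688.2×4.21×(93.1 − T) = 26264 + 69.0×4.21×(T − 0)
2897.322(93.1 − T) = 26264 + 290.49 T
269741 − 26264 = 3187.812 T
T = 243477 / 3187.812 = 76.38 °C

T_f = 76.4 °C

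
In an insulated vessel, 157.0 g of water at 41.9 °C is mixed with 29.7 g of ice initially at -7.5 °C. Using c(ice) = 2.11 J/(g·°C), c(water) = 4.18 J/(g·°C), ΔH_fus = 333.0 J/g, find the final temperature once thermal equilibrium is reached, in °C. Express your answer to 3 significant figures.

T_f = 22.0 °C

Heat to bring ice to 0 °C and melt it: q₁ = 29.7×2.11×7.5 + 29.7×333.0 = 10360 J
Heat the water can supply cooling to 0 °C: 157.0×4.18×41.9 = 27497.3 J > q₁, so all ice melts.
Energy balance: 157.0×4.18×(41.9 − T) = 10360 + 29.7×4.18×(T − 0)
656.26(41.9 − T) = 10360 + 124.146 T
27497.3 − 10360 = 780.406 T
T = 17137.3 / 780.406 = 21.96 °C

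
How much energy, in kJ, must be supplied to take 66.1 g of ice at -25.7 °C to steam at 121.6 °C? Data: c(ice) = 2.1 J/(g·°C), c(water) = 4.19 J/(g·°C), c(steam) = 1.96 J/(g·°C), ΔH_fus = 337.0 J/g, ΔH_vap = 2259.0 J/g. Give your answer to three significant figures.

q = 206 kJ

q1 (heat ice -25.7→0.0 °C): 66.1 × 2.1 × 25.7 = 3567 J
q2 (melt at 0 °C): 66.1 × 337.0 = 22276 J
q3 (heat water 0.0→100.0 °C): 66.1 × 4.19 × 100.0 = 27696 J
q4 (vaporize at 100 °C): 66.1 × 2259.0 = 149320 J
q5 (heat steam 100.0→121.6 °C): 66.1 × 1.96 × 21.6 = 2798 J
Total: 3567 + 22276 + 27696 + 149320 + 2798 = 205657 J = 206 kJ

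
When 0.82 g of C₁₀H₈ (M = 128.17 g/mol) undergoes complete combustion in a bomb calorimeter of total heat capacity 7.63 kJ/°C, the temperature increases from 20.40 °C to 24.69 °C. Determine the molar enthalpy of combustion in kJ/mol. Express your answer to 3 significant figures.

ΔH = -5120 kJ/mol

ΔT = 24.69 − 20.40 = 4.29 °C
q_cal = C_cal × ΔT = 7.63 × 4.29 = 32.7327 kJ
n = 0.82 / 128.17 = 0.006398 mol
q_rxn = −q_cal = -32.7327 kJ
ΔH = -32.7327 / 0.006398 = -5116 kJ/mol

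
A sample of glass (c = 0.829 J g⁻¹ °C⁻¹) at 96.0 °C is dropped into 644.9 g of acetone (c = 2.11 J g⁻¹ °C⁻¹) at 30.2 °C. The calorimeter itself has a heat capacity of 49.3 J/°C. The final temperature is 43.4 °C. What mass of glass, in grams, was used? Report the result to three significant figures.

q_gained = (644.9 × 2.11 + 49.3) × (43.4 − 30.2) = 18610 J
q_lost = m × 0.829 × (96.0 − 43.4) = 43.6054 m
m = 18610 / 43.6054 = 427 g

m = 427 g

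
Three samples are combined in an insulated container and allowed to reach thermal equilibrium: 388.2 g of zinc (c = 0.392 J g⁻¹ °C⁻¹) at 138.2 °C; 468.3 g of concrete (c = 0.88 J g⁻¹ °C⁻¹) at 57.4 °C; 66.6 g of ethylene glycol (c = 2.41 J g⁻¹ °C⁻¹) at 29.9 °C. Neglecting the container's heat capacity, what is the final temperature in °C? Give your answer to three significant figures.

T_f = 68.3 °C

Σ mᵢcᵢ(T − Tᵢ) = 0  ⇒  T = Σ mᵢcᵢTᵢ / Σ mᵢcᵢ
Σ mᵢcᵢ = 388.2×0.392 + 468.3×0.88 + 66.6×2.41 = 724.7844
Σ mᵢcᵢTᵢ = 152.1744×138.2 + 412.104×57.4 + 160.506×29.9 = 49484
T = 49484 / 724.7844 = 68.27 °C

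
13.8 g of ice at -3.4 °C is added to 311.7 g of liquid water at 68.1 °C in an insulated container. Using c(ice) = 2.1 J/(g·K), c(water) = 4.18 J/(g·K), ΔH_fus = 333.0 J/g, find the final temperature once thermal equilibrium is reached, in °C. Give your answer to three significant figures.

Heat to bring ice to 0 °C and melt it: q₁ = 13.8×2.1×3.4 + 13.8×333.0 = 4693.9 J
Heat the water can supply cooling to 0 °C: 311.7×4.18×68.1 = 88727.9 J > q₁, so all ice melts.
Energy balance: 311.7×4.18×(68.1 − T) = 4693.9 + 13.8×4.18×(T − 0)
1302.906(68.1 − T) = 4693.9 + 57.684 T
88727.9 − 4693.9 = 1360.590 T
T = 84034.0 / 1360.590 = 61.76 °C

T_f = 61.8 °C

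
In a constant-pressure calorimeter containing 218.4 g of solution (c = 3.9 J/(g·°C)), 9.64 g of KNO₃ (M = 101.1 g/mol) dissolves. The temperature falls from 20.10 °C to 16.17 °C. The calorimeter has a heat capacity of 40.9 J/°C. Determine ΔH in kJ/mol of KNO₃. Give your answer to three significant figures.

ΔH = 36.8 kJ/mol

|ΔT| = |16.17 − 20.10| = 3.93 °C
|q_surr| = (218.4 × 3.9 + 40.9) × 3.93 = 892.66 × 3.93 = 3508 J
n(KNO₃) = 9.64 / 101.1 = 0.09535 mol
Temperature fell, so q_rxn = +|q_surr| = 3.508 kJ
ΔH = q_rxn / n = 36.79 kJ/mol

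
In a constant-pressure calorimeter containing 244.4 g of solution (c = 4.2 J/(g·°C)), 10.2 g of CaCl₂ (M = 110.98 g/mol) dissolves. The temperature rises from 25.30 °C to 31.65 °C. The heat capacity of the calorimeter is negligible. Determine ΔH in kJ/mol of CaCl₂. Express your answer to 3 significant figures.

ΔH = -70.9 kJ/mol

|ΔT| = |31.65 − 25.30| = 6.35 °C
|q_surr| = (244.4 × 4.2) × 6.35 = 1026.48 × 6.35 = 6518 J
n(CaCl₂) = 10.2 / 110.98 = 0.09191 mol
Temperature rose, so q_rxn = −|q_surr| = -6.518 kJ
ΔH = q_rxn / n = -70.92 kJ/mol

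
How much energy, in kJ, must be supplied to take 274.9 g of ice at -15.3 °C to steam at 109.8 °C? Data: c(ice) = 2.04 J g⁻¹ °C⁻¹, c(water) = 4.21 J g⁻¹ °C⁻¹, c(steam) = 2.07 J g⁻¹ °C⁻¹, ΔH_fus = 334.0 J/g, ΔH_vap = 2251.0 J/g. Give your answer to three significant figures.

q = 841 kJ

q1 (heat ice -15.3→0.0 °C): 274.9 × 2.04 × 15.3 = 8580 J
q2 (melt at 0 °C): 274.9 × 334.0 = 91817 J
q3 (heat water 0.0→100.0 °C): 274.9 × 4.21 × 100.0 = 115733 J
q4 (vaporize at 100 °C): 274.9 × 2251.0 = 618800 J
q5 (heat steam 100.0→109.8 °C): 274.9 × 2.07 × 9.8 = 5577 J
Total: 8580 + 91817 + 115733 + 618800 + 5577 = 840507 J = 841 kJ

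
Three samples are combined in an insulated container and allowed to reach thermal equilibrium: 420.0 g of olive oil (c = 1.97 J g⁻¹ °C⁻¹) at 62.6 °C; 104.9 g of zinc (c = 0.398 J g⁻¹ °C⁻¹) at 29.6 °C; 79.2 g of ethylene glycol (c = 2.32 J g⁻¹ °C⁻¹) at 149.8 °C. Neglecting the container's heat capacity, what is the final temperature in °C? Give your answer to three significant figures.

Σ mᵢcᵢ(T − Tᵢ) = 0  ⇒  T = Σ mᵢcᵢTᵢ / Σ mᵢcᵢ
Σ mᵢcᵢ = 420.0×1.97 + 104.9×0.398 + 79.2×2.32 = 1052.8942
Σ mᵢcᵢTᵢ = 827.4×62.6 + 41.7502×29.6 + 183.744×149.8 = 80556
T = 80556 / 1052.8942 = 76.51 °C

T_f = 76.5 °C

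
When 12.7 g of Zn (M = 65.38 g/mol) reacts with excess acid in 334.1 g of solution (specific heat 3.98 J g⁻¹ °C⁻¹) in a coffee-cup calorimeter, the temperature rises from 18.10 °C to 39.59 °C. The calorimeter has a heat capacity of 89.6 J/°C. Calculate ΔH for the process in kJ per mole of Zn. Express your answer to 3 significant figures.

|ΔT| = |39.59 − 18.10| = 21.49 °C
|q_surr| = (334.1 × 3.98 + 89.6) × 21.49 = 1419.318 × 21.49 = 30500 J
n(Zn) = 12.7 / 65.38 = 0.1942 mol
Temperature rose, so q_rxn = −|q_surr| = -30.50 kJ
ΔH = q_rxn / n = -157.1 kJ/mol

ΔH = -157 kJ/mol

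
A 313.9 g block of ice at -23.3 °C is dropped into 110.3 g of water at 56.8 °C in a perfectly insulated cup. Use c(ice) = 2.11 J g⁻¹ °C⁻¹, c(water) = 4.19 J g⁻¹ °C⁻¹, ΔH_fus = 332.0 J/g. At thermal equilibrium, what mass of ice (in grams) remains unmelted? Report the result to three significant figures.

m_ice remaining = 281 g

Heat to warm all ice to 0 °C: 313.9×2.11×23.3 = 15432 J
Heat released by water cooling to 0 °C: 110.3×4.19×56.8 = 26251 J
26251 J < 15432 + 313.9×332.0 = 119646.8 J, so not all ice melts; final T = 0 °C.
Heat left for melting: 26251 − 15432 = 10819 J
Mass melted = 10819 / 332.0 = 32.59 g
Ice remaining = 313.9 − 32.59 = 281.31 g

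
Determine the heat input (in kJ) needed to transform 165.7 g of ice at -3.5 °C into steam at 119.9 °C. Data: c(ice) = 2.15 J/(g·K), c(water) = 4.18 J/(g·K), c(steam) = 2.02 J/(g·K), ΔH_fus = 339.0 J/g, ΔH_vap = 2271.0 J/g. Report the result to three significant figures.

q = 510 kJ

q1 (heat ice -3.5→0.0 °C): 165.7 × 2.15 × 3.5 = 1247 J
q2 (melt at 0 °C): 165.7 × 339.0 = 56172 J
q3 (heat water 0.0→100.0 °C): 165.7 × 4.18 × 100.0 = 69263 J
q4 (vaporize at 100 °C): 165.7 × 2271.0 = 376305 J
q5 (heat steam 100.0→119.9 °C): 165.7 × 2.02 × 19.9 = 6661 J
Total: 1247 + 56172 + 69263 + 376305 + 6661 = 509648 J = 510 kJ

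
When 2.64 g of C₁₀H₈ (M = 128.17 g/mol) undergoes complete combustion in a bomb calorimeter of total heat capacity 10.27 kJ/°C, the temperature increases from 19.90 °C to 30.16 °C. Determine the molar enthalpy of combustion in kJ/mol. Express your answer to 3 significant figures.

ΔH = -5120 kJ/mol

ΔT = 30.16 − 19.90 = 10.26 °C
q_cal = C_cal × ΔT = 10.27 × 10.26 = 105.3702 kJ
n = 2.64 / 128.17 = 0.02060 mol
q_rxn = −q_cal = -105.3702 kJ
ΔH = -105.3702 / 0.02060 = -5115 kJ/mol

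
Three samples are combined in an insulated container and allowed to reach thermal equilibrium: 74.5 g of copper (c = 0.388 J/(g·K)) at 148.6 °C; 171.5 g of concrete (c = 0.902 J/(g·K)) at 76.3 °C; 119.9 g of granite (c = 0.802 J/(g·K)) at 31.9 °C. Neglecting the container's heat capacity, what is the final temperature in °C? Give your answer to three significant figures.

Σ mᵢcᵢ(T − Tᵢ) = 0  ⇒  T = Σ mᵢcᵢTᵢ / Σ mᵢcᵢ
Σ mᵢcᵢ = 74.5×0.388 + 171.5×0.902 + 119.9×0.802 = 279.7588
Σ mᵢcᵢTᵢ = 28.906×148.6 + 154.693×76.3 + 96.1598×31.9 = 19166
T = 19166 / 279.7588 = 68.51 °C

T_f = 68.5 °C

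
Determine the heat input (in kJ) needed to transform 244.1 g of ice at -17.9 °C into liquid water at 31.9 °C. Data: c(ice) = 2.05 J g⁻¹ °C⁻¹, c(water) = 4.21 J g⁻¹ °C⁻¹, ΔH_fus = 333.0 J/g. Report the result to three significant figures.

q1 (heat ice -17.9→0.0 °C): 244.1 × 2.05 × 17.9 = 8957 J
q2 (melt at 0 °C): 244.1 × 333.0 = 81285 J
q3 (heat water 0.0→31.9 °C): 244.1 × 4.21 × 31.9 = 32782 J
Total: 8957 + 81285 + 32782 = 123024 J = 123 kJ

q = 123 kJ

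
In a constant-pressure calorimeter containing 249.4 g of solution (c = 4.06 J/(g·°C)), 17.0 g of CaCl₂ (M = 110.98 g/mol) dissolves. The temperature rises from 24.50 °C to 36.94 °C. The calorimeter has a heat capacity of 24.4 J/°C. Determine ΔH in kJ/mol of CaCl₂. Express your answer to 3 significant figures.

ΔH = -84.2 kJ/mol

|ΔT| = |36.94 − 24.50| = 12.44 °C
|q_surr| = (249.4 × 4.06 + 24.4) × 12.44 = 1036.964 × 12.44 = 12900 J
n(CaCl₂) = 17.0 / 110.98 = 0.1532 mol
Temperature rose, so q_rxn = −|q_surr| = -12.90 kJ
ΔH = q_rxn / n = -84.20 kJ/mol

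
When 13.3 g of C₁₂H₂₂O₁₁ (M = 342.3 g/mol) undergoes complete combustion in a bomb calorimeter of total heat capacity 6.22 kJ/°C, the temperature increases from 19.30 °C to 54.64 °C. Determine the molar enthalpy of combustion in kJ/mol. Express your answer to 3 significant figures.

ΔH = -5660 kJ/mol

ΔT = 54.64 − 19.30 = 35.34 °C
q_cal = C_cal × ΔT = 6.22 × 35.34 = 219.8148 kJ
n = 13.3 / 342.3 = 0.03885 mol
q_rxn = −q_cal = -219.8148 kJ
ΔH = -219.8148 / 0.03885 = -5658 kJ/mol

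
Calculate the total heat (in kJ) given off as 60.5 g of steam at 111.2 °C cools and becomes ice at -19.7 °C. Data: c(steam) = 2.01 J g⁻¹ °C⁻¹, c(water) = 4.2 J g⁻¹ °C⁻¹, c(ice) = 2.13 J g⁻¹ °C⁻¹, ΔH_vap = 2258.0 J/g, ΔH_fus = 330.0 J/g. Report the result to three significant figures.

q = 186 kJ

q1 (cool steam 111.2→100 °C): 60.5 × 2.01 × 11.2 = 1362 J
q2 (condense at 100 °C): 60.5 × 2258.0 = 136609 J
q3 (cool water 100→0 °C): 60.5 × 4.2 × 100.0 = 25410 J
q4 (freeze at 0 °C): 60.5 × 330.0 = 19965 J
q5 (cool ice 0→-19.7 °C): 60.5 × 2.13 × 19.7 = 2539 J
Total: 1362 + 136609 + 25410 + 19965 + 2539 = 185885 J = 186 kJ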